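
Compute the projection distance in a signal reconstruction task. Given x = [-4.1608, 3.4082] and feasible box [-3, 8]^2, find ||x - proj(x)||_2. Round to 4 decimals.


Project each component onto [-3, 8].
clip(-4.1608) = -3.0, clip(3.4082) = 3.4082
Projection = [-3.0, 3.4082]
Squared diffs: [1.3475, 0.0]
Distance = sqrt(1.3475) = 1.1608


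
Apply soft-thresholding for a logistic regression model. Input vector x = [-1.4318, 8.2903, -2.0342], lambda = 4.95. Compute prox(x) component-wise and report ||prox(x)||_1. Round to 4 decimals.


Soft-thresholding with lambda = 4.95:
prox(-1.4318) = sign(-1.4318)*max(|-1.4318| - 4.95, 0) = 0.0
prox(8.2903) = sign(8.2903)*max(|8.2903| - 4.95, 0) = 3.3403
prox(-2.0342) = sign(-2.0342)*max(|-2.0342| - 4.95, 0) = 0.0
prox(x) = [0.0, 3.3403, 0.0]
||prox(x)||_1 = 0.0 + 3.3403 + 0.0 = 3.3403


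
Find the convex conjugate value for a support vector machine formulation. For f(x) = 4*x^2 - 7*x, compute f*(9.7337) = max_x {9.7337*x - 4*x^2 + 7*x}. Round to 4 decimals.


f*(y) = sup_x {y*x - a*x^2 - b*x} = sup_x {(y-b)*x - a*x^2}
FOC: (y - b) - 2a*x = 0 => x* = (y - b)/(2a)
x* = (9.7337 + 7)/(2*4) = 2.0917
f*(9.7337) = (y-b)^2/(4a) = (9.7337 + 7)^2/(4*4)
= 280.0167/16 = 17.501


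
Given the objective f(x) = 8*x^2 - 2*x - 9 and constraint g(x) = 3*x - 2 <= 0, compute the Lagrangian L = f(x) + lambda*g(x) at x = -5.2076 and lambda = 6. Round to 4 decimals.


Step 1: Evaluate f(x).
f(-5.2076) = 8*(-5.2076)^2 - 2*(-5.2076) - 9 = 218.368
Step 2: Evaluate g(x).
g(-5.2076) = 3*-5.2076 - 2 = -17.6228
Step 3: Compute Lagrangian.
L = 218.368 + 6*-17.6228 = 112.6312


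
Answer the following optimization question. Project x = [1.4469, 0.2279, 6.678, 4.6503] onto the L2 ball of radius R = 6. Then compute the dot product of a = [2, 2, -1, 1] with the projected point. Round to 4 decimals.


Step 1: Compute ||x|| (intermediates to 6 decimals).
||x|| = sqrt(1.4469^2 + 0.2279^2 + 6.678^2 + 4.6503^2) = 8.2684
Step 2: Project.
Since ||x|| > R, scale = R/||x|| = 6/8.2684 = 0.725654, proj(x) = scale * x
proj(x) = [1.049949, 0.165377, 4.845917, 3.374509]
Step 3: Dot product.
a^T * proj(x) = 2*1.049949 + 2*0.165377 - 1*4.845917 + 1*3.374509 = 0.9592


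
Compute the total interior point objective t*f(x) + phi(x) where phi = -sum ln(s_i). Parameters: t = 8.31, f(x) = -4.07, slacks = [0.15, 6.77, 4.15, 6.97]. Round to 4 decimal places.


Step 1: Compute log-barrier.
ln values: [-1.8971, 1.9125, 1.4231, 1.9416]
phi = -(-1.8971 + 1.9125 + 1.4231 + 1.9416) = -3.3801
Step 2: Compute augmented objective.
t*f(x) = 8.31*-4.07 = -33.8217
Total = -33.8217 - 3.3801 = -37.2018


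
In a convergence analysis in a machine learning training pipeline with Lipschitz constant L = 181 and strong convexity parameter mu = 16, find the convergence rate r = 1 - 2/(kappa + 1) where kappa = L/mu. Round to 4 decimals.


Step 1: Compute the condition number.
kappa = L/mu = 181/16 = 11.3125
Step 2: Compute the convergence rate.
r = 1 - 2/(kappa + 1) = 1 - 2*mu/(L + mu) = (L - mu)/(L + mu) = 165/197 = 0.8376


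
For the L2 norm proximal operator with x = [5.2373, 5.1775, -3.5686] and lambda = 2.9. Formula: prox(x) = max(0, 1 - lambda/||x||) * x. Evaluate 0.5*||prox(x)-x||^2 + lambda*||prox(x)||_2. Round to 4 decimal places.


Step 1: Compute ||x||.
||x|| = 8.1836
Step 2: Compute scaling factor.
scale = max(0, 1 - 2.9/8.1836) = 0.6456
Step 3: prox(x) = [3.3814, 3.3428, -2.304]
||prox(x)|| = 5.2836
Step 4: Proximal objective.
0.5*||prox-x||^2 = 4.205
lambda*||prox|| = 15.3224
Total = 19.5273


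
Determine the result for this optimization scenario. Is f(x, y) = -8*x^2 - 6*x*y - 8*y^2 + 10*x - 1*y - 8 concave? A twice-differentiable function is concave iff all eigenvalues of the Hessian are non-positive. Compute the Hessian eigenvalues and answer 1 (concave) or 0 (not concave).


The Hessian of f(x,y) = -8*x^2 - 6*x*y - 8*y^2 + 10*x - 1*y - 8 is:
H = [[-16, -6], [-6, -16]]
Trace = -16 - 16 = -32
Determinant = -16*-16 - (-6)^2 = 220
Discriminant = (-32)^2 - 4*220 = 144.0
Eigenvalues: lambda_1 = -22.0, lambda_2 = -10.0
The function is concave.

1


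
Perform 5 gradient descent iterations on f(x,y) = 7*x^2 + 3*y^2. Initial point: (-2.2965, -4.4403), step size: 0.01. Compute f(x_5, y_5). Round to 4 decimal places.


Gradient descent on f(x,y) = 7*x^2 + 3*y^2.
Starting point: (-2.2965, -4.4403), alpha = 0.01
Step 1: grad_x = 2*7*-2.2965 = -32.151, grad_y = 2*3*-4.4403 = -26.6418
  x_1 = -2.2965 - 0.01*-32.151 = -1.975
  y_1 = -4.4403 - 0.01*-26.6418 = -4.1739
Step 2: grad_x = 2*7*-1.975 = -27.6499, grad_y = 2*3*-4.1739 = -25.0433
  x_2 = -1.975 - 0.01*-27.6499 = -1.6985
  y_2 = -4.1739 - 0.01*-25.0433 = -3.9234
Step 3: grad_x = 2*7*-1.6985 = -23.7789, grad_y = 2*3*-3.9234 = -23.5407
  x_3 = -1.6985 - 0.01*-23.7789 = -1.4607
  y_3 = -3.9234 - 0.01*-23.5407 = -3.688
Step 4: grad_x = 2*7*-1.4607 = -20.4498, grad_y = 2*3*-3.688 = -22.1283
  x_4 = -1.4607 - 0.01*-20.4498 = -1.2562
  y_4 = -3.688 - 0.01*-22.1283 = -3.4668
Step 5: grad_x = 2*7*-1.2562 = -17.5869, grad_y = 2*3*-3.4668 = -20.8006
  x_5 = -1.2562 - 0.01*-17.5869 = -1.0803
  y_5 = -3.4668 - 0.01*-20.8006 = -3.2588
f(-1.0803, -3.2588) = 7*(-1.0803)^2 + 3*(-3.2588)^2 = 40.0283


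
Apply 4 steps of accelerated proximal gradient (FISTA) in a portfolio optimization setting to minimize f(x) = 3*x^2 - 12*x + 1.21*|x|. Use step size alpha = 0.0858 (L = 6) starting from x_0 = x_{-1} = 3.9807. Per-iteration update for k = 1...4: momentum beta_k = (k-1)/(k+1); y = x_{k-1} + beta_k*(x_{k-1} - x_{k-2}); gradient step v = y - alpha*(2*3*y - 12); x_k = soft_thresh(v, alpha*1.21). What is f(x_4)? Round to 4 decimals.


FISTA on f(x) = 3*x^2 - 12*x + 1.21*|x|
L = 6, alpha = 0.0858
Iteration 1: beta = 0.0, y = 3.9807 + 0.0*(3.9807 - 3.9807) = 3.9807
  grad(y) = 11.8842, v = y - alpha*grad = 2.961
  prox(v) = soft_thresh(2.961, 0.1038) = 2.8572
Iteration 2: beta = 0.3333, y = 2.8572 + 0.3333*(2.8572 - 3.9807) = 2.4827
  grad(y) = 2.8963, v = y - alpha*grad = 2.2342
  prox(v) = soft_thresh(2.2342, 0.1038) = 2.1304
Iteration 3: beta = 0.5, y = 2.1304 + 0.5*(2.1304 - 2.8572) = 1.767
  grad(y) = -1.3981, v = y - alpha*grad = 1.8869
  prox(v) = soft_thresh(1.8869, 0.1038) = 1.7831
Iteration 4: beta = 0.6, y = 1.7831 + 0.6*(1.7831 - 2.1304) = 1.5748
  grad(y) = -2.5514, v = y - alpha*grad = 1.7937
  prox(v) = soft_thresh(1.7937, 0.1038) = 1.6899
f(x_4) = 3*1.6899^2 - 12*1.6899 + 1.21*|1.6899| = -9.6667


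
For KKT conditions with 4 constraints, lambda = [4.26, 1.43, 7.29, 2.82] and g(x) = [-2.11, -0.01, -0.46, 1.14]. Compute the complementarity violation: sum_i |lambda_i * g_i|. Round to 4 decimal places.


KKT complementary slackness check:
lambda_1 * g_1 = 4.26 * -2.11 = -8.9886
lambda_2 * g_2 = 1.43 * -0.01 = -0.0143
lambda_3 * g_3 = 7.29 * -0.46 = -3.3534
lambda_4 * g_4 = 2.82 * 1.14 = 3.2148
Total violation = 8.9886 + 0.0143 + 3.3534 + 3.2148 = 15.5711


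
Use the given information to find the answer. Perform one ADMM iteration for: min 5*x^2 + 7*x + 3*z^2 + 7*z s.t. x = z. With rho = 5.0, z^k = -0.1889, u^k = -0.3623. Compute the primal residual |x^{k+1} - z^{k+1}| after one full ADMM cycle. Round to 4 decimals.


ADMM iteration with rho = 5.0, z^k = -0.1889, u^k = -0.3623
Step 1: x-update.
Minimize 5*x^2 + 7*x + (5.0/2)*(x + 0.1889 - 0.3623)^2
FOC: (2*5 + 5.0)*x = -7 + 5.0*(-0.1889 + 0.3623)
x^{k+1} = -0.4089
Step 2: z-update.
Minimize 3*z^2 + 7*z + (5.0/2)*(-0.4089 - z - 0.3623)^2
FOC: (2*3 + 5.0)*z = -7 + 5.0*(-0.4089 - 0.3623)
z^{k+1} = -0.9869
Step 3: u-update.
u^{k+1} = -0.3623 - 0.4089 + 0.9869 = 0.2157
Step 4: Primal residual = |-0.4089 + 0.9869| = 0.578


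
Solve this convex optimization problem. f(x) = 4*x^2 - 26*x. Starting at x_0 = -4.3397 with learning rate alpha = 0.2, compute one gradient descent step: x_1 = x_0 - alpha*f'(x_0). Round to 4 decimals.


We compute the gradient at x_0 and apply the update.
f'(x) = 8*x - 26
f'(-4.3397) = 8*-4.3397 - 26 = -60.7176
x_1 = -4.3397 - 0.2*-60.7176 = 7.8038


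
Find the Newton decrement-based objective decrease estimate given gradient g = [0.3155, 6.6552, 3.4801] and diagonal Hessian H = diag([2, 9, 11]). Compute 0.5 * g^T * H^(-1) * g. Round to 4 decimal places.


Step 1: H is diagonal, so H^(-1) * g = [0.1578, 0.7395, 0.3164].
Step 2: g^T H^(-1) g = sum_i g_i^2 / H_ii
  = (0.3155)^2/2 + (6.6552)^2/9 + (3.4801)^2/11
  = 0.0498 + 4.9213 + 1.101 = 6.0721
Step 3: Objective decrease = 0.5 * g^T H^(-1) g = 3.036


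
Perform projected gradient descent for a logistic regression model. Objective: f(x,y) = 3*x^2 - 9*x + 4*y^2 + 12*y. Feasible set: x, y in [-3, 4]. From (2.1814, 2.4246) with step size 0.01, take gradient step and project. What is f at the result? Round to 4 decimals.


Step 1: Compute gradient at (2.1814, 2.4246).
grad_x = 2*3*2.1814 - 9 = 4.0884
grad_y = 2*4*2.4246 + 12 = 31.3968
Step 2: Gradient step.
x_raw = 2.1814 - 0.01*4.0884 = 2.1405
y_raw = 2.4246 - 0.01*31.3968 = 2.1106
Step 3: Project onto [-3, 4].
x_proj = clip(2.1405) = 2.1405
y_proj = clip(2.1106) = 2.1106
Step 4: Evaluate f.
f(2.1405, 2.1106) = 37.6274


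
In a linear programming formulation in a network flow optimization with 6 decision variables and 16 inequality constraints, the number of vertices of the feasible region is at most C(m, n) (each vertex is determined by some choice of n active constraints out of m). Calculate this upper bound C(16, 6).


Each vertex corresponds to some choice of n active constraints out of m, so the number of vertices is at most C(m, n) = m! / (n!(m-n)!).
m = 16, n = 6
Numerator: 16 * 15 * 14 * 13 * 12 * 11
Denominator: 6! = 720
C(16, 6) = 8008


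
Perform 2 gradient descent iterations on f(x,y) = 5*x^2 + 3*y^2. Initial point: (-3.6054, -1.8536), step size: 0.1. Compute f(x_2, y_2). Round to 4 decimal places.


Gradient descent on f(x,y) = 5*x^2 + 3*y^2.
Starting point: (-3.6054, -1.8536), alpha = 0.1
Step 1: grad_x = 2*5*-3.6054 = -36.054, grad_y = 2*3*-1.8536 = -11.1216
  x_1 = -3.6054 - 0.1*-36.054 = 0.0
  y_1 = -1.8536 - 0.1*-11.1216 = -0.7414
Step 2: grad_x = 2*5*0.0 = 0.0, grad_y = 2*3*-0.7414 = -4.4486
  x_2 = 0.0 - 0.1*0.0 = 0.0
  y_2 = -0.7414 - 0.1*-4.4486 = -0.2966
f(0.0, -0.2966) = 5*0.0^2 + 3*(-0.2966)^2 = 0.2639


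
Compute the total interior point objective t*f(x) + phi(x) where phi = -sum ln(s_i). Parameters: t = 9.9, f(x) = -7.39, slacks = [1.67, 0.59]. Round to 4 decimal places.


Step 1: Compute log-barrier.
ln values: [0.5128, -0.5276]
phi = -(0.5128 - 0.5276) = 0.0148
Step 2: Compute augmented objective.
t*f(x) = 9.9*-7.39 = -73.161
Total = -73.161 + 0.0148 = -73.1462


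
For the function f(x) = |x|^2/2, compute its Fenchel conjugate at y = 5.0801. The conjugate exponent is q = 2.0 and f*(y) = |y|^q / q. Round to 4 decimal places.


The conjugate exponent q satisfies 1/p + 1/q = 1.
p = 2, so q = 2/(2 - 1) = 2.0
|y|^q = 5.0801^2.0 = 25.8074
f*(5.0801) = 25.8074 / 2.0 = 12.9037


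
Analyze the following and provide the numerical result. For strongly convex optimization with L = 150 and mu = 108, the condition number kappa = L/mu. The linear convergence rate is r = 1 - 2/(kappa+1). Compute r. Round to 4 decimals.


Step 1: Compute the condition number.
kappa = L/mu = 150/108 = 1.3889
Step 2: Compute the convergence rate.
r = 1 - 2/(kappa + 1) = 1 - 2*mu/(L + mu) = (L - mu)/(L + mu) = 42/258 = 0.1628


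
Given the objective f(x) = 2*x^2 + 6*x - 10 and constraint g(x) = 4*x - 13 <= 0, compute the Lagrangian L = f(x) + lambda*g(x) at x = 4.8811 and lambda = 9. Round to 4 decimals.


Step 1: Evaluate f(x).
f(4.8811) = 2*4.8811^2 + 6*4.8811 - 10 = 66.9369
Step 2: Evaluate g(x).
g(4.8811) = 4*4.8811 - 13 = 6.5244
Step 3: Compute Lagrangian.
L = 66.9369 + 9*6.5244 = 125.6565


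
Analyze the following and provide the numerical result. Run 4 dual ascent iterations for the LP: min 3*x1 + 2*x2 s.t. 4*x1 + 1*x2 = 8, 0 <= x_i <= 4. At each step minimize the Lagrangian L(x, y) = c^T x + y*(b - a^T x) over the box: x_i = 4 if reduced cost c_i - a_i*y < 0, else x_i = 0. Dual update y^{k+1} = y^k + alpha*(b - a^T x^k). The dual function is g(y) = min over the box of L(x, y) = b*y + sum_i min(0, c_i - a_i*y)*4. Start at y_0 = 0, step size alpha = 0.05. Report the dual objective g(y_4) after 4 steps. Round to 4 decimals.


Dual ascent for LP: min 3*x1 + 2*x2, 4*x1 + 1*x2 = 8, 0 <= x_i <= 4
Step 1: y^k = 0.0, reduced costs: (3.0, 2.0)
  x^k = (0.0, 0.0), subgradient = b - a^T x = 8.0
  y^{k+1} = 0.0 + 0.05*8.0 = 0.4
Step 2: y^k = 0.4, reduced costs: (1.4, 1.6)
  x^k = (0.0, 0.0), subgradient = b - a^T x = 8.0
  y^{k+1} = 0.4 + 0.05*8.0 = 0.8
Step 3: y^k = 0.8, reduced costs: (-0.2, 1.2)
  x^k = (4.0, 0.0), subgradient = b - a^T x = -8.0
  y^{k+1} = 0.8 + 0.05*-8.0 = 0.4
Step 4: y^k = 0.4, reduced costs: (1.4, 1.6)
  x^k = (0.0, 0.0), subgradient = b - a^T x = 8.0
  y^{k+1} = 0.4 + 0.05*8.0 = 0.8
Dual objective at y_4 = 0.8: reduced costs (-0.2, 1.2), box minimizer x = (4.0, 0.0)
g(y_4) = b*y + (c1 - a1*y)*x1 + (c2 - a2*y)*x2 = 8*0.8 + (-0.2)*4.0 + 1.2*0.0 = 6.4 - 0.8 + 0.0 = 5.6


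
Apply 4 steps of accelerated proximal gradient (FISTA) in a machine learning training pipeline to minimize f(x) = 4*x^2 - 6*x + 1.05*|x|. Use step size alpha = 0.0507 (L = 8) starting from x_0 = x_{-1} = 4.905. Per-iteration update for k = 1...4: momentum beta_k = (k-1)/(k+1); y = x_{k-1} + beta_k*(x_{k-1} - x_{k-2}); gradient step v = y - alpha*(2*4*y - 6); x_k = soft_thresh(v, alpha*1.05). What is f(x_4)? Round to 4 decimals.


FISTA on f(x) = 4*x^2 - 6*x + 1.05*|x|
L = 8, alpha = 0.0507
Iteration 1: beta = 0.0, y = 4.905 + 0.0*(4.905 - 4.905) = 4.905
  grad(y) = 33.24, v = y - alpha*grad = 3.2197
  prox(v) = soft_thresh(3.2197, 0.0532) = 3.1665
Iteration 2: beta = 0.3333, y = 3.1665 + 0.3333*(3.1665 - 4.905) = 2.587
  grad(y) = 14.696, v = y - alpha*grad = 1.8419
  prox(v) = soft_thresh(1.8419, 0.0532) = 1.7887
Iteration 3: beta = 0.5, y = 1.7887 + 0.5*(1.7887 - 3.1665) = 1.0998
  grad(y) = 2.7981, v = y - alpha*grad = 0.9579
  prox(v) = soft_thresh(0.9579, 0.0532) = 0.9047
Iteration 4: beta = 0.6, y = 0.9047 + 0.6*(0.9047 - 1.7887) = 0.3743
  grad(y) = -3.0059, v = y - alpha*grad = 0.5267
  prox(v) = soft_thresh(0.5267, 0.0532) = 0.4734
f(x_4) = 4*0.4734^2 - 6*0.4734 + 1.05*|0.4734| = -1.4469


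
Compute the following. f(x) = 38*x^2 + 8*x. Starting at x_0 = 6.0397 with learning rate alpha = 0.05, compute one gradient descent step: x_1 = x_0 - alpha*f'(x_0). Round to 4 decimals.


We compute the gradient at x_0 and apply the update.
f'(x) = 76*x + 8
f'(6.0397) = 76*6.0397 + 8 = 467.0172
x_1 = 6.0397 - 0.05*467.0172 = -17.3112


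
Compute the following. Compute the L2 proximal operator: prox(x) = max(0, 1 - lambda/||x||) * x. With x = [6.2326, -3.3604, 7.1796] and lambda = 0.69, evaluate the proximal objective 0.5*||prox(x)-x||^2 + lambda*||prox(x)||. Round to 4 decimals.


Step 1: Compute ||x||.
||x|| = 10.0839
Step 2: Compute scaling factor.
scale = max(0, 1 - 0.69/10.0839) = 0.9316
Step 3: prox(x) = [5.8061, -3.1305, 6.6883]
||prox(x)|| = 9.3939
Step 4: Proximal objective.
0.5*||prox-x||^2 = 0.2381
lambda*||prox|| = 6.4818
Total = 6.7198


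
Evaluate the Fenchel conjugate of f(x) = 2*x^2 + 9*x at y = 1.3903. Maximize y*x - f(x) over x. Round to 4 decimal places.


f*(y) = sup_x {y*x - a*x^2 - b*x} = sup_x {(y-b)*x - a*x^2}
FOC: (y - b) - 2a*x = 0 => x* = (y - b)/(2a)
x* = (1.3903 - 9)/(2*2) = -1.9024
f*(1.3903) = (y-b)^2/(4a) = (1.3903 - 9)^2/(4*2)
= 57.9075/8 = 7.2384


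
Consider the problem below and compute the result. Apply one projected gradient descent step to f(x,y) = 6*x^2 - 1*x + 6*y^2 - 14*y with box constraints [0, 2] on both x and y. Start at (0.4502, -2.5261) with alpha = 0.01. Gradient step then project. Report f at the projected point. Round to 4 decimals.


Step 1: Compute gradient at (0.4502, -2.5261).
grad_x = 2*6*0.4502 - 1 = 4.4024
grad_y = 2*6*-2.5261 - 14 = -44.3132
Step 2: Gradient step.
x_raw = 0.4502 - 0.01*4.4024 = 0.4062
y_raw = -2.5261 - 0.01*-44.3132 = -2.083
Step 3: Project onto [0, 2].
x_proj = clip(0.4062) = 0.4062
y_proj = clip(-2.083) = 0.0
Step 4: Evaluate f.
f(0.4062, 0.0) = 0.5837


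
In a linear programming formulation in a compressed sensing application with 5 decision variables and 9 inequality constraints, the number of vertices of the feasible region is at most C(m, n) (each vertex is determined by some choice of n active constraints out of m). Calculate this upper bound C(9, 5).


Each vertex corresponds to some choice of n active constraints out of m, so the number of vertices is at most C(m, n) = m! / (n!(m-n)!).
m = 9, n = 5
Numerator: 9 * 8 * 7 * 6 * 5
Denominator: 5! = 120
C(9, 5) = 126


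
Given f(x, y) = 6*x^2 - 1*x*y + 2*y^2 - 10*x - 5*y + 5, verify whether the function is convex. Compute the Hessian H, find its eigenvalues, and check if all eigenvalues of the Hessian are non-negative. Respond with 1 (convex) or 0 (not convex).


The Hessian of f(x,y) = 6*x^2 - 1*x*y + 2*y^2 - 10*x - 5*y + 5 is:
H = [[12, -1], [-1, 4]]
Trace = 12 + 4 = 16
Determinant = 12*4 - (-1)^2 = 47
Discriminant = (16)^2 - 4*47 = 68.0
Eigenvalues: lambda_1 = 3.8769, lambda_2 = 12.1231
The function is convex.

1


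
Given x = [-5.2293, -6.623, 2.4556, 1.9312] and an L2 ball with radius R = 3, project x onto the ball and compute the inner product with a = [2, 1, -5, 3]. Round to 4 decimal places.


Step 1: Compute ||x|| (intermediates to 6 decimals).
||x|| = sqrt((-5.2293)^2 + (-6.623)^2 + 2.4556^2 + 1.9312^2) = 8.998289
Step 2: Project.
Since ||x|| > R, scale = R/||x|| = 3/8.998289 = 0.333397, proj(x) = scale * x
proj(x) = [-1.743433, -2.208088, 0.81869, 0.643856]
Step 3: Dot product.
a^T * proj(x) = 2*(-1.743433) + 1*(-2.208088) - 5*0.81869 + 3*0.643856 = -7.8568


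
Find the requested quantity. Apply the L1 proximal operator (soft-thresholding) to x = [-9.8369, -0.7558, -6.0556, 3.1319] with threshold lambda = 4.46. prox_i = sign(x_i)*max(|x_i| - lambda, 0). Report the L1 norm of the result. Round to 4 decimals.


Soft-thresholding with lambda = 4.46:
prox(-9.8369) = sign(-9.8369)*max(|-9.8369| - 4.46, 0) = -5.3769
prox(-0.7558) = sign(-0.7558)*max(|-0.7558| - 4.46, 0) = 0.0
prox(-6.0556) = sign(-6.0556)*max(|-6.0556| - 4.46, 0) = -1.5956
prox(3.1319) = sign(3.1319)*max(|3.1319| - 4.46, 0) = 0.0
prox(x) = [-5.3769, 0.0, -1.5956, 0.0]
||prox(x)||_1 = 5.3769 + 0.0 + 1.5956 + 0.0 = 6.9725


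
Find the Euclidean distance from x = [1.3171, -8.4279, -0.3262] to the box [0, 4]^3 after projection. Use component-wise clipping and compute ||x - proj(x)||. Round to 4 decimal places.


Project each component onto [0, 4].
clip(1.3171) = 1.3171, clip(-8.4279) = 0.0, clip(-0.3262) = 0.0
Projection = [1.3171, 0.0, 0.0]
Squared diffs: [0.0, 71.0295, 0.1064]
Distance = sqrt(71.1359) = 8.4342


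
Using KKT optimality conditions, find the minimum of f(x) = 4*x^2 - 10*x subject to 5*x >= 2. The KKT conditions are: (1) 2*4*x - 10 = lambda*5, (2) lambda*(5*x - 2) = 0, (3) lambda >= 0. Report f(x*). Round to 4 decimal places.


Step 1: Try lambda = 0 (constraint inactive).
Stationarity: 2*4*x - 10 = 0
x* = 10/(2*4) = 1.25
Check constraint: 5*1.25 = 6.25 >= 2 -- satisfied.
Step 2: Compute optimal value.
f(x*) = 4*1.25^2 - 10*1.25 = -6.25


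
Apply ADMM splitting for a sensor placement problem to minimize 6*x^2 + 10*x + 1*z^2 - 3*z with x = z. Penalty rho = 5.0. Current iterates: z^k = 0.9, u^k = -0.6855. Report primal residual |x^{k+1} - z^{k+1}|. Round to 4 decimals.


ADMM iteration with rho = 5.0, z^k = 0.9, u^k = -0.6855
Step 1: x-update.
Minimize 6*x^2 + 10*x + (5.0/2)*(x - 0.9 - 0.6855)^2
FOC: (2*6 + 5.0)*x = -10 + 5.0*(0.9 + 0.6855)
x^{k+1} = -0.1219
Step 2: z-update.
Minimize 1*z^2 - 3*z + (5.0/2)*(-0.1219 - z - 0.6855)^2
FOC: (2*1 + 5.0)*z = 3 + 5.0*(-0.1219 - 0.6855)
z^{k+1} = -0.1482
Step 3: u-update.
u^{k+1} = -0.6855 - 0.1219 + 0.1482 = -0.6593
Step 4: Primal residual = |-0.1219 + 0.1482| = 0.0262


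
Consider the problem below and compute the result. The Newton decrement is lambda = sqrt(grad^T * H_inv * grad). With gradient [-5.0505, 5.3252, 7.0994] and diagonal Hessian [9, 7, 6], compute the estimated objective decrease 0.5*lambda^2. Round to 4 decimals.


Step 1: H is diagonal, so H^(-1) * g = [-0.5612, 0.7607, 1.1832].
Step 2: g^T H^(-1) g = sum_i g_i^2 / H_ii
  = (-5.0505)^2/9 + (5.3252)^2/7 + (7.0994)^2/6
  = 2.8342 + 4.0511 + 8.4002 = 15.2855
Step 3: Objective decrease = 0.5 * g^T H^(-1) g = 7.6428


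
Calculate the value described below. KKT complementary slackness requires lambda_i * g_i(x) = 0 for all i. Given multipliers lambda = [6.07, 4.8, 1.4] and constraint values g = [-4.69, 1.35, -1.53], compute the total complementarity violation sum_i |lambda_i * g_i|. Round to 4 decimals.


KKT complementary slackness check:
lambda_1 * g_1 = 6.07 * -4.69 = -28.4683
lambda_2 * g_2 = 4.8 * 1.35 = 6.48
lambda_3 * g_3 = 1.4 * -1.53 = -2.142
Total violation = 28.4683 + 6.48 + 2.142 = 37.0903


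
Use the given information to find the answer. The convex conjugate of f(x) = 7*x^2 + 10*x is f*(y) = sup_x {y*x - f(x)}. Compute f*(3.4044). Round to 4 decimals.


f*(y) = sup_x {y*x - a*x^2 - b*x} = sup_x {(y-b)*x - a*x^2}
FOC: (y - b) - 2a*x = 0 => x* = (y - b)/(2a)
x* = (3.4044 - 10)/(2*7) = -0.4711
f*(3.4044) = (y-b)^2/(4a) = (3.4044 - 10)^2/(4*7)
= 43.5019/28 = 1.5536


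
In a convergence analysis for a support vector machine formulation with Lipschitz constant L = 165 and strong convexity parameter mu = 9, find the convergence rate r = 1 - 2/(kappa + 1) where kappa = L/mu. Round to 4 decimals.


Step 1: Compute the condition number.
kappa = L/mu = 165/9 = 18.3333
Step 2: Compute the convergence rate.
r = 1 - 2/(kappa + 1) = 1 - 2*mu/(L + mu) = (L - mu)/(L + mu) = 156/174 = 0.8966


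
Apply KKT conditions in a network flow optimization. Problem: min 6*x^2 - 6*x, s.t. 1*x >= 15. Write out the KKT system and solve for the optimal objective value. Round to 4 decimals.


Step 1: Try lambda = 0 (constraint inactive).
x_unc = 6/(2*6) = 0.5
Check: 1*0.5 = 0.5 < 15 -- violated!
Step 2: Constraint must be active: 1*x = 15
x* = 15/1 = 15.0
lambda = (2*6*15.0 - 6)/1 = 174.0
Step 3: Compute optimal value.
f(x*) = 6*15.0^2 - 6*15.0 = 1260.0


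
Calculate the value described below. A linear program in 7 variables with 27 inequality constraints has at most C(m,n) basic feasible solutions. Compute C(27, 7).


Each vertex corresponds to some choice of n active constraints out of m, so the number of vertices is at most C(m, n) = m! / (n!(m-n)!).
m = 27, n = 7
Numerator: 27 * 26 * 25 * 24 * 23 * 22 * 21
Denominator: 7! = 5040
C(27, 7) = 888030


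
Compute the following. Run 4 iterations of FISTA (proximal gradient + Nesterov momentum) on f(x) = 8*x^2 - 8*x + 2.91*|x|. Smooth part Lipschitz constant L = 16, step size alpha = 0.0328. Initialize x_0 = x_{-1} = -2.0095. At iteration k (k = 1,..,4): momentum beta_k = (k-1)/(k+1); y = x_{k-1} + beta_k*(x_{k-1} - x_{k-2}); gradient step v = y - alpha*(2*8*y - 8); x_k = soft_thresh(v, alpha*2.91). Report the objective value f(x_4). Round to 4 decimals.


FISTA on f(x) = 8*x^2 - 8*x + 2.91*|x|
L = 16, alpha = 0.0328
Iteration 1: beta = 0.0, y = -2.0095 + 0.0*(-2.0095 + 2.0095) = -2.0095
  grad(y) = -40.152, v = y - alpha*grad = -0.6925
  prox(v) = soft_thresh(-0.6925, 0.0954) = -0.5971
Iteration 2: beta = 0.3333, y = -0.5971 + 0.3333*(-0.5971 + 2.0095) = -0.1263
  grad(y) = -10.0201, v = y - alpha*grad = 0.2024
  prox(v) = soft_thresh(0.2024, 0.0954) = 0.107
Iteration 3: beta = 0.5, y = 0.107 + 0.5*(0.107 + 0.5971) = 0.459
  grad(y) = -0.6565, v = y - alpha*grad = 0.4805
  prox(v) = soft_thresh(0.4805, 0.0954) = 0.3851
Iteration 4: beta = 0.6, y = 0.3851 + 0.6*(0.3851 - 0.107) = 0.5519
  grad(y) = 0.8306, v = y - alpha*grad = 0.5247
  prox(v) = soft_thresh(0.5247, 0.0954) = 0.4292
f(x_4) = 8*0.4292^2 - 8*0.4292 + 2.91*|0.4292| = -0.7109


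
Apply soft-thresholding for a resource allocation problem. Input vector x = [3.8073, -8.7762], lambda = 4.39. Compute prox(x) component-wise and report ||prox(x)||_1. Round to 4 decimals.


Soft-thresholding with lambda = 4.39:
prox(3.8073) = sign(3.8073)*max(|3.8073| - 4.39, 0) = 0.0
prox(-8.7762) = sign(-8.7762)*max(|-8.7762| - 4.39, 0) = -4.3862
prox(x) = [0.0, -4.3862]
||prox(x)||_1 = 0.0 + 4.3862 = 4.3862


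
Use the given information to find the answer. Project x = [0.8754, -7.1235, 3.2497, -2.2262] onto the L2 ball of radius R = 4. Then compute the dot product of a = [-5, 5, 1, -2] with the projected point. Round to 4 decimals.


Step 1: Compute ||x|| (intermediates to 6 decimals).
||x|| = sqrt(0.8754^2 + (-7.1235)^2 + 3.2497^2 + (-2.2262)^2) = 8.187008
Step 2: Project.
Since ||x|| > R, scale = R/||x|| = 4/8.187008 = 0.488579, proj(x) = scale * x
proj(x) = [0.427702, -3.480393, 1.587735, -1.087675]
Step 3: Dot product.
a^T * proj(x) = -5*0.427702 + 5*(-3.480393) + 1*1.587735 - 2*(-1.087675) = -15.7774


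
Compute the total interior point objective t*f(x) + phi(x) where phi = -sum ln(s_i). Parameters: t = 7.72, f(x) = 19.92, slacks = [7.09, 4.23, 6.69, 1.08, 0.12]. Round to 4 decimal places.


Step 1: Compute log-barrier.
ln values: [1.9587, 1.4422, 1.9006, 0.077, -2.1203]
phi = -(1.9587 + 1.4422 + 1.9006 + 0.077 - 2.1203) = -3.2582
Step 2: Compute augmented objective.
t*f(x) = 7.72*19.92 = 153.7824
Total = 153.7824 - 3.2582 = 150.5242


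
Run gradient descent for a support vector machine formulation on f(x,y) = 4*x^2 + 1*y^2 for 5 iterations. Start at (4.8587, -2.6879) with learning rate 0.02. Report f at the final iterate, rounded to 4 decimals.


Gradient descent on f(x,y) = 4*x^2 + 1*y^2.
Starting point: (4.8587, -2.6879), alpha = 0.02
Step 1: grad_x = 2*4*4.8587 = 38.8696, grad_y = 2*1*-2.6879 = -5.3758
  x_1 = 4.8587 - 0.02*38.8696 = 4.0813
  y_1 = -2.6879 - 0.02*-5.3758 = -2.5804
Step 2: grad_x = 2*4*4.0813 = 32.6505, grad_y = 2*1*-2.5804 = -5.1608
  x_2 = 4.0813 - 0.02*32.6505 = 3.4283
  y_2 = -2.5804 - 0.02*-5.1608 = -2.4772
Step 3: grad_x = 2*4*3.4283 = 27.4264, grad_y = 2*1*-2.4772 = -4.9543
  x_3 = 3.4283 - 0.02*27.4264 = 2.8798
  y_3 = -2.4772 - 0.02*-4.9543 = -2.3781
Step 4: grad_x = 2*4*2.8798 = 23.0382, grad_y = 2*1*-2.3781 = -4.7562
  x_4 = 2.8798 - 0.02*23.0382 = 2.419
  y_4 = -2.3781 - 0.02*-4.7562 = -2.283
Step 5: grad_x = 2*4*2.419 = 19.3521, grad_y = 2*1*-2.283 = -4.5659
  x_5 = 2.419 - 0.02*19.3521 = 2.032
  y_5 = -2.283 - 0.02*-4.5659 = -2.1916
f(2.032, -2.1916) = 4*2.032^2 + 1*(-2.1916)^2 = 21.3188


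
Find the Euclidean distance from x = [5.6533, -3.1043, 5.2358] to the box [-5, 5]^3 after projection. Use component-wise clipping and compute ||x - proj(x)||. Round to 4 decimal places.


Project each component onto [-5, 5].
clip(5.6533) = 5.0, clip(-3.1043) = -3.1043, clip(5.2358) = 5.0
Projection = [5.0, -3.1043, 5.0]
Squared diffs: [0.4268, 0.0, 0.0556]
Distance = sqrt(0.4824) = 0.6946


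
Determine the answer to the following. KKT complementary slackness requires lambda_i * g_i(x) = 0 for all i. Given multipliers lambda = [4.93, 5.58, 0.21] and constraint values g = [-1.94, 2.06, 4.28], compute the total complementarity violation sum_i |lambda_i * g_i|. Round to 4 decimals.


KKT complementary slackness check:
lambda_1 * g_1 = 4.93 * -1.94 = -9.5642
lambda_2 * g_2 = 5.58 * 2.06 = 11.4948
lambda_3 * g_3 = 0.21 * 4.28 = 0.8988
Total violation = 9.5642 + 11.4948 + 0.8988 = 21.9578


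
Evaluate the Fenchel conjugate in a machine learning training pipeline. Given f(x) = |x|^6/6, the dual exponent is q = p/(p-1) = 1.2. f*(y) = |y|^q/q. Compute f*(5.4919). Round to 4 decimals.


The conjugate exponent q satisfies 1/p + 1/q = 1.
p = 6, so q = 6/(6 - 1) = 1.2
|y|^q = 5.4919^1.2 = 7.7209
f*(5.4919) = 7.7209 / 1.2 = 6.4341


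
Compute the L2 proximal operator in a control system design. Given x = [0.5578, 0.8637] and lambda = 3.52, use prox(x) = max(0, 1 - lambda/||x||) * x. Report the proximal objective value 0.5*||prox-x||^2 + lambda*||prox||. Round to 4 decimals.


Step 1: Compute ||x||.
||x|| = 1.0282
Step 2: Compute scaling factor.
scale = max(0, 1 - 3.52/1.0282) = 0.0
Step 3: prox(x) = [0.0, 0.0]
||prox(x)|| = 0.0
Step 4: Proximal objective.
0.5*||prox-x||^2 = 0.5286
lambda*||prox|| = 0.0
Total = 0.5286


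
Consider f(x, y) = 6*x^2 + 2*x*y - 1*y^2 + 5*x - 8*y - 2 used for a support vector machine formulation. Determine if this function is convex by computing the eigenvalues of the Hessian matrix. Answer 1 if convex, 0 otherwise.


The Hessian of f(x,y) = 6*x^2 + 2*x*y - 1*y^2 + 5*x - 8*y - 2 is:
H = [[12, 2], [2, -2]]
Trace = 12 - 2 = 10
Determinant = 12*-2 - (2)^2 = -28
Discriminant = (10)^2 - 4*-28 = 212.0
Eigenvalues: lambda_1 = -2.2801, lambda_2 = 12.2801
The function is not convex.

0


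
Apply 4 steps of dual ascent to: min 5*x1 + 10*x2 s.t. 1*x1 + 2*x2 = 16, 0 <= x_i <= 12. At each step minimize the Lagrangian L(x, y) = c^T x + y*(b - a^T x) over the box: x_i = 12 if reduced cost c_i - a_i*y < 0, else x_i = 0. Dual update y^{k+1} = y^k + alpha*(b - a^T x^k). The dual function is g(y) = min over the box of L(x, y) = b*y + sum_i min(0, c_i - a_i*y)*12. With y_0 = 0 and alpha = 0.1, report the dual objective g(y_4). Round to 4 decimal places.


Dual ascent for LP: min 5*x1 + 10*x2, 1*x1 + 2*x2 = 16, 0 <= x_i <= 12
Step 1: y^k = 0.0, reduced costs: (5.0, 10.0)
  x^k = (0.0, 0.0), subgradient = b - a^T x = 16.0
  y^{k+1} = 0.0 + 0.1*16.0 = 1.6
Step 2: y^k = 1.6, reduced costs: (3.4, 6.8)
  x^k = (0.0, 0.0), subgradient = b - a^T x = 16.0
  y^{k+1} = 1.6 + 0.1*16.0 = 3.2
Step 3: y^k = 3.2, reduced costs: (1.8, 3.6)
  x^k = (0.0, 0.0), subgradient = b - a^T x = 16.0
  y^{k+1} = 3.2 + 0.1*16.0 = 4.8
Step 4: y^k = 4.8, reduced costs: (0.2, 0.4)
  x^k = (0.0, 0.0), subgradient = b - a^T x = 16.0
  y^{k+1} = 4.8 + 0.1*16.0 = 6.4
Dual objective at y_4 = 6.4: reduced costs (-1.4, -2.8), box minimizer x = (12.0, 12.0)
g(y_4) = b*y + (c1 - a1*y)*x1 + (c2 - a2*y)*x2 = 16*6.4 + (-1.4)*12.0 + (-2.8)*12.0 = 102.4 - 16.8 - 33.6 = 52.0


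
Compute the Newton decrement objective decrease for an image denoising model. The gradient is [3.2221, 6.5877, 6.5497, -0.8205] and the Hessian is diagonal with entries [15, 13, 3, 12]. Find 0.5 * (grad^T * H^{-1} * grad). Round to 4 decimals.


Step 1: H is diagonal, so H^(-1) * g = [0.2148, 0.5067, 2.1832, -0.0684].
Step 2: g^T H^(-1) g = sum_i g_i^2 / H_ii
  = (3.2221)^2/15 + (6.5877)^2/13 + (6.5497)^2/3 + (-0.8205)^2/12
  = 0.6921 + 3.3383 + 14.2995 + 0.0561 = 18.386
Step 3: Objective decrease = 0.5 * g^T H^(-1) g = 9.193


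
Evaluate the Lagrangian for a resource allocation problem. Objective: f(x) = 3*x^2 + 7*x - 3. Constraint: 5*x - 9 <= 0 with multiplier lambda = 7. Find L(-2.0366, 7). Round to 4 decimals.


Step 1: Evaluate f(x).
f(-2.0366) = 3*(-2.0366)^2 + 7*(-2.0366) - 3 = -4.813
Step 2: Evaluate g(x).
g(-2.0366) = 5*-2.0366 - 9 = -19.183
Step 3: Compute Lagrangian.
L = -4.813 + 7*-19.183 = -139.094


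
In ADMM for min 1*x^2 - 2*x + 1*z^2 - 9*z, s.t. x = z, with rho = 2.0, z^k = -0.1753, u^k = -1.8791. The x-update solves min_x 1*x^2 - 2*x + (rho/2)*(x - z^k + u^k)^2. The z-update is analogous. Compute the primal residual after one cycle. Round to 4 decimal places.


ADMM iteration with rho = 2.0, z^k = -0.1753, u^k = -1.8791
Step 1: x-update.
Minimize 1*x^2 - 2*x + (2.0/2)*(x + 0.1753 - 1.8791)^2
FOC: (2*1 + 2.0)*x = 2 + 2.0*(-0.1753 + 1.8791)
x^{k+1} = 1.3519
Step 2: z-update.
Minimize 1*z^2 - 9*z + (2.0/2)*(1.3519 - z - 1.8791)^2
FOC: (2*1 + 2.0)*z = 9 + 2.0*(1.3519 - 1.8791)
z^{k+1} = 1.9864
Step 3: u-update.
u^{k+1} = -1.8791 + 1.3519 - 1.9864 = -2.5136
Step 4: Primal residual = |1.3519 - 1.9864| = 0.6345


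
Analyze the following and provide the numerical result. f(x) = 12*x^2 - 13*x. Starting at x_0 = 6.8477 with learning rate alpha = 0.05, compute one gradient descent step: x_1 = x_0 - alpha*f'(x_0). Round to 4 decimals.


We compute the gradient at x_0 and apply the update.
f'(x) = 24*x - 13
f'(6.8477) = 24*6.8477 - 13 = 151.3448
x_1 = 6.8477 - 0.05*151.3448 = -0.7195


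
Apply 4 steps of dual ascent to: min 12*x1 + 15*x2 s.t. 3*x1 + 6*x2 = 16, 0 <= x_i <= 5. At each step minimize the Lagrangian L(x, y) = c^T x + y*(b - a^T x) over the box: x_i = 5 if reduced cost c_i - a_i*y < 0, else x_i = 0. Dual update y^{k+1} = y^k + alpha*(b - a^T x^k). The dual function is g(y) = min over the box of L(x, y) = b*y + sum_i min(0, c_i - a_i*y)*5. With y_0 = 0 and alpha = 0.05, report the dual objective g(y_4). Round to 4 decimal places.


Dual ascent for LP: min 12*x1 + 15*x2, 3*x1 + 6*x2 = 16, 0 <= x_i <= 5
Step 1: y^k = 0.0, reduced costs: (12.0, 15.0)
  x^k = (0.0, 0.0), subgradient = b - a^T x = 16.0
  y^{k+1} = 0.0 + 0.05*16.0 = 0.8
Step 2: y^k = 0.8, reduced costs: (9.6, 10.2)
  x^k = (0.0, 0.0), subgradient = b - a^T x = 16.0
  y^{k+1} = 0.8 + 0.05*16.0 = 1.6
Step 3: y^k = 1.6, reduced costs: (7.2, 5.4)
  x^k = (0.0, 0.0), subgradient = b - a^T x = 16.0
  y^{k+1} = 1.6 + 0.05*16.0 = 2.4
Step 4: y^k = 2.4, reduced costs: (4.8, 0.6)
  x^k = (0.0, 0.0), subgradient = b - a^T x = 16.0
  y^{k+1} = 2.4 + 0.05*16.0 = 3.2
Dual objective at y_4 = 3.2: reduced costs (2.4, -4.2), box minimizer x = (0.0, 5.0)
g(y_4) = b*y + (c1 - a1*y)*x1 + (c2 - a2*y)*x2 = 16*3.2 + 2.4*0.0 + (-4.2)*5.0 = 51.2 + 0.0 - 21.0 = 30.2


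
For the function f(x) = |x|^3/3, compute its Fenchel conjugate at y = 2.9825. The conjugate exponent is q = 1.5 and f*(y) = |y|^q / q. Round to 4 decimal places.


The conjugate exponent q satisfies 1/p + 1/q = 1.
p = 3, so q = 3/(3 - 1) = 1.5
|y|^q = 2.9825^1.5 = 5.1508
f*(2.9825) = 5.1508 / 1.5 = 3.4338


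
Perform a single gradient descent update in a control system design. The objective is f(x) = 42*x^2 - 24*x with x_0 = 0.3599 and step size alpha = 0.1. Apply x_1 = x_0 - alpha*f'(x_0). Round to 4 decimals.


We compute the gradient at x_0 and apply the update.
f'(x) = 84*x - 24
f'(0.3599) = 84*0.3599 - 24 = 6.2316
x_1 = 0.3599 - 0.1*6.2316 = -0.2633


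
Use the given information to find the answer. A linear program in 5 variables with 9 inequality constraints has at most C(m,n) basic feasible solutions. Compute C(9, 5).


Each vertex corresponds to some choice of n active constraints out of m, so the number of vertices is at most C(m, n) = m! / (n!(m-n)!).
m = 9, n = 5
Numerator: 9 * 8 * 7 * 6 * 5
Denominator: 5! = 120
C(9, 5) = 126


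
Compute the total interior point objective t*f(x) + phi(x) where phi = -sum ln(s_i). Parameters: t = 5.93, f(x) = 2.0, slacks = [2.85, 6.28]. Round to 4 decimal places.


Step 1: Compute log-barrier.
ln values: [1.0473, 1.8374]
phi = -(1.0473 + 1.8374) = -2.8847
Step 2: Compute augmented objective.
t*f(x) = 5.93*2.0 = 11.86
Total = 11.86 - 2.8847 = 8.9753


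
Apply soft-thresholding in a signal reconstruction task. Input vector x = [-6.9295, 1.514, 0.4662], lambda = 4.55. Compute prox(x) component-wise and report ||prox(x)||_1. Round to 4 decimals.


Soft-thresholding with lambda = 4.55:
prox(-6.9295) = sign(-6.9295)*max(|-6.9295| - 4.55, 0) = -2.3795
prox(1.514) = sign(1.514)*max(|1.514| - 4.55, 0) = 0.0
prox(0.4662) = sign(0.4662)*max(|0.4662| - 4.55, 0) = 0.0
prox(x) = [-2.3795, 0.0, 0.0]
||prox(x)||_1 = 2.3795 + 0.0 + 0.0 = 2.3795


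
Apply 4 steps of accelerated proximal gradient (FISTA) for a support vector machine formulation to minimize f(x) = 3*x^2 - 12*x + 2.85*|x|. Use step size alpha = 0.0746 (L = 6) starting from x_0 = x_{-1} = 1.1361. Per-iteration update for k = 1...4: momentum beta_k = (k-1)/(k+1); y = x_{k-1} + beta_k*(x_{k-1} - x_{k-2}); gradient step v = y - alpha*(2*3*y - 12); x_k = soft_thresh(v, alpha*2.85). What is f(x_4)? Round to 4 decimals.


FISTA on f(x) = 3*x^2 - 12*x + 2.85*|x|
L = 6, alpha = 0.0746
Iteration 1: beta = 0.0, y = 1.1361 + 0.0*(1.1361 - 1.1361) = 1.1361
  grad(y) = -5.1834, v = y - alpha*grad = 1.5228
  prox(v) = soft_thresh(1.5228, 0.2126) = 1.3102
Iteration 2: beta = 0.3333, y = 1.3102 + 0.3333*(1.3102 - 1.1361) = 1.3682
  grad(y) = -3.7908, v = y - alpha*grad = 1.651
  prox(v) = soft_thresh(1.651, 0.2126) = 1.4384
Iteration 3: beta = 0.5, y = 1.4384 + 0.5*(1.4384 - 1.3102) = 1.5025
  grad(y) = -2.9851, v = y - alpha*grad = 1.7252
  prox(v) = soft_thresh(1.7252, 0.2126) = 1.5126
Iteration 4: beta = 0.6, y = 1.5126 + 0.6*(1.5126 - 1.4384) = 1.5571
  grad(y) = -2.6576, v = y - alpha*grad = 1.7553
  prox(v) = soft_thresh(1.7553, 0.2126) = 1.5427
f(x_4) = 3*1.5427^2 - 12*1.5427 + 2.85*|1.5427| = -6.9759


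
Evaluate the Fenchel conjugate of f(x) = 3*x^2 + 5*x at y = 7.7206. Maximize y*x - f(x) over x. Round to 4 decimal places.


f*(y) = sup_x {y*x - a*x^2 - b*x} = sup_x {(y-b)*x - a*x^2}
FOC: (y - b) - 2a*x = 0 => x* = (y - b)/(2a)
x* = (7.7206 - 5)/(2*3) = 0.4534
f*(7.7206) = (y-b)^2/(4a) = (7.7206 - 5)^2/(4*3)
= 7.4017/12 = 0.6168


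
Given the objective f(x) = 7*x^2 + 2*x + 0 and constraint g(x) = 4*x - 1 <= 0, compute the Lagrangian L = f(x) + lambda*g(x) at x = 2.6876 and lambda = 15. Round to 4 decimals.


Step 1: Evaluate f(x).
f(2.6876) = 7*2.6876^2 + 2*2.6876 + 0 = 55.9376
Step 2: Evaluate g(x).
g(2.6876) = 4*2.6876 - 1 = 9.7504
Step 3: Compute Lagrangian.
L = 55.9376 + 15*9.7504 = 202.1936


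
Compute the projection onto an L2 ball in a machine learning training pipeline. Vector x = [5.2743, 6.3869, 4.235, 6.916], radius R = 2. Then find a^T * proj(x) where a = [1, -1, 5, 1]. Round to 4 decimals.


Step 1: Compute ||x|| (intermediates to 6 decimals).
||x|| = sqrt(5.2743^2 + 6.3869^2 + 4.235^2 + 6.916^2) = 11.59211
Step 2: Project.
Since ||x|| > R, scale = R/||x|| = 2/11.59211 = 0.172531, proj(x) = scale * x
proj(x) = [0.90998, 1.101938, 0.730669, 1.193224]
Step 3: Dot product.
a^T * proj(x) = 1*0.90998 - 1*1.101938 + 5*0.730669 + 1*1.193224 = 4.6546


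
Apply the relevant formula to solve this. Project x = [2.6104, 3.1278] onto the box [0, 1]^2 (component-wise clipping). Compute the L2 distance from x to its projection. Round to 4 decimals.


Project each component onto [0, 1].
clip(2.6104) = 1.0, clip(3.1278) = 1.0
Projection = [1.0, 1.0]
Squared diffs: [2.5934, 4.5275]
Distance = sqrt(7.1209) = 2.6685


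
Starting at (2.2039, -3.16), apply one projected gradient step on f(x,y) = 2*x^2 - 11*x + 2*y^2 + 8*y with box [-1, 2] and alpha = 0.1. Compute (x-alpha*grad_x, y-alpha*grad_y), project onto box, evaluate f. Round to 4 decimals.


Step 1: Compute gradient at (2.2039, -3.16).
grad_x = 2*2*2.2039 - 11 = -2.1844
grad_y = 2*2*-3.16 + 8 = -4.64
Step 2: Gradient step.
x_raw = 2.2039 - 0.1*-2.1844 = 2.4223
y_raw = -3.16 - 0.1*-4.64 = -2.696
Step 3: Project onto [-1, 2].
x_proj = clip(2.4223) = 2.0
y_proj = clip(-2.696) = -1.0
Step 4: Evaluate f.
f(2.0, -1.0) = -20.0


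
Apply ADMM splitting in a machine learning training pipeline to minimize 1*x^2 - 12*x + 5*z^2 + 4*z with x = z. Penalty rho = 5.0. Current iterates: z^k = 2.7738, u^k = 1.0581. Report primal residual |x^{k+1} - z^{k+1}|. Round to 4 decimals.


ADMM iteration with rho = 5.0, z^k = 2.7738, u^k = 1.0581
Step 1: x-update.
Minimize 1*x^2 - 12*x + (5.0/2)*(x - 2.7738 + 1.0581)^2
FOC: (2*1 + 5.0)*x = 12 + 5.0*(2.7738 - 1.0581)
x^{k+1} = 2.9398
Step 2: z-update.
Minimize 5*z^2 + 4*z + (5.0/2)*(2.9398 - z + 1.0581)^2
FOC: (2*5 + 5.0)*z = -4 + 5.0*(2.9398 + 1.0581)
z^{k+1} = 1.066
Step 3: u-update.
u^{k+1} = 1.0581 + 2.9398 - 1.066 = 2.9319
Step 4: Primal residual = |2.9398 - 1.066| = 1.8738


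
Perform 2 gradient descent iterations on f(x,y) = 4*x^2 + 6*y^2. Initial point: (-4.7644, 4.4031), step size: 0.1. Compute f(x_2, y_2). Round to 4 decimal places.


Gradient descent on f(x,y) = 4*x^2 + 6*y^2.
Starting point: (-4.7644, 4.4031), alpha = 0.1
Step 1: grad_x = 2*4*-4.7644 = -38.1152, grad_y = 2*6*4.4031 = 52.8372
  x_1 = -4.7644 - 0.1*-38.1152 = -0.9529
  y_1 = 4.4031 - 0.1*52.8372 = -0.8806
Step 2: grad_x = 2*4*-0.9529 = -7.623, grad_y = 2*6*-0.8806 = -10.5674
  x_2 = -0.9529 - 0.1*-7.623 = -0.1906
  y_2 = -0.8806 - 0.1*-10.5674 = 0.1761
f(-0.1906, 0.1761) = 4*(-0.1906)^2 + 6*0.1761^2 = 0.3314


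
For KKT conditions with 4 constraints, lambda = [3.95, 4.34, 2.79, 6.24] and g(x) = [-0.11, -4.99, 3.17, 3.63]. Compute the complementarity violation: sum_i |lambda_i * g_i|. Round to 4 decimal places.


KKT complementary slackness check:
lambda_1 * g_1 = 3.95 * -0.11 = -0.4345
lambda_2 * g_2 = 4.34 * -4.99 = -21.6566
lambda_3 * g_3 = 2.79 * 3.17 = 8.8443
lambda_4 * g_4 = 6.24 * 3.63 = 22.6512
Total violation = 0.4345 + 21.6566 + 8.8443 + 22.6512 = 53.5866
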